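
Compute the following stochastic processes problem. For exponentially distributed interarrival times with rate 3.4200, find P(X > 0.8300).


P(X > t) = exp(-lambda * t)
= exp(-3.4200 * 0.8300)
= exp(-2.8386) = 0.0585

0.0585


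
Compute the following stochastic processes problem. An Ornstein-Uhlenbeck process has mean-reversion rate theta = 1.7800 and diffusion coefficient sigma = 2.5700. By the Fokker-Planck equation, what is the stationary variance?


Stationary variance = sigma^2 / (2*theta)
= 2.5700^2 / (2*1.7800)
= 6.6049 / 3.5600
= 1.8553

1.8553


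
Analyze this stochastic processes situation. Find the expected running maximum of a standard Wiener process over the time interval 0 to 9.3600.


E(max B(s)) = sqrt(2t/pi)
= sqrt(2*9.3600/pi)
= sqrt(5.9588)
= 2.4411

2.4411


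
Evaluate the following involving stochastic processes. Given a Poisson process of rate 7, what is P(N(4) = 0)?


P(N(t)=k) = (lambda*t)^k * exp(-lambda*t) / k!
lambda*t = 28
= 28^0 * exp(-28) / 0!
= 1 * 6.9144e-13 / 1
= 6.9144e-13

6.9144e-13


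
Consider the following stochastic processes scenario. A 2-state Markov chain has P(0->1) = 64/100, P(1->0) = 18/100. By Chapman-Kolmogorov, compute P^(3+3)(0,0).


P^6 = P^3 * P^3
Computing via matrix multiplication of the transition matrix.
Entry (0,0) of P^6 = 0.2195

0.2195


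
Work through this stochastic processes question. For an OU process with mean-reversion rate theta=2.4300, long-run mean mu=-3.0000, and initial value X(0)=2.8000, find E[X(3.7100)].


E[X(t)] = mu + (X(0) - mu)*exp(-theta*t)
= -3.0000 + (2.8000 - -3.0000)*exp(-2.4300*3.7100)
= -3.0000 + 5.8000 * 1.2154e-04
= -2.9993

-2.9993


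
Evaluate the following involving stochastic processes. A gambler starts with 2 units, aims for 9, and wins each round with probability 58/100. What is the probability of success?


Gambler's ruin formula:
r = q/p = 0.4200/0.5800 = 0.7241
P(win) = (1 - r^i)/(1 - r^N)
= (1 - 0.7241^2)/(1 - 0.7241^9)
= 0.5032

0.5032


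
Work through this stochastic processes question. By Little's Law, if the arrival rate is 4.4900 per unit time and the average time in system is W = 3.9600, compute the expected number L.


Little's Law: L = lambda * W
= 4.4900 * 3.9600
= 17.7804

17.7804


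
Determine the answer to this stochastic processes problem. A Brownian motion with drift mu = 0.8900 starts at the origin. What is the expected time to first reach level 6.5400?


Expected first passage time = a/mu
= 6.5400/0.8900
= 7.3483

7.3483


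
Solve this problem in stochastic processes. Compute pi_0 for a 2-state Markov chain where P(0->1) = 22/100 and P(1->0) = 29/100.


Stationary distribution: pi_0 = p10/(p01+p10), pi_1 = p01/(p01+p10)
p01 = 0.2200, p10 = 0.2900
pi_0 = 0.5686

0.5686


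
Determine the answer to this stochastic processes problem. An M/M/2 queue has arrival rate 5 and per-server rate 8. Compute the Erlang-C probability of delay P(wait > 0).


a = lambda/mu = 0.6250
rho = a/c = 0.3125
Erlang-C formula applied:
C(c,a) = 0.1488

0.1488


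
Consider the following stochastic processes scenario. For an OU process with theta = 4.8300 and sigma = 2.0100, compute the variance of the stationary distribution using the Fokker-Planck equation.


Stationary variance = sigma^2 / (2*theta)
= 2.0100^2 / (2*4.8300)
= 4.0401 / 9.6600
= 0.4182

0.4182


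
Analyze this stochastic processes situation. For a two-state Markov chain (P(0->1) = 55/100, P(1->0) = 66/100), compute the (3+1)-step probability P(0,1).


P^4 = P^3 * P^1
Computing via matrix multiplication of the transition matrix.
Entry (0,1) of P^4 = 0.4537

0.4537


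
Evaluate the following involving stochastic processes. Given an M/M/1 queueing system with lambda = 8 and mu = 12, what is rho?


rho = lambda/mu
= 8/12
= 0.6667

0.6667


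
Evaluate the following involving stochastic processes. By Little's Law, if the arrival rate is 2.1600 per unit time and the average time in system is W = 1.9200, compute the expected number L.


Little's Law: L = lambda * W
= 2.1600 * 1.9200
= 4.1472

4.1472


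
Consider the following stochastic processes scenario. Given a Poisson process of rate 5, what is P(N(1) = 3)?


P(N(t)=k) = (lambda*t)^k * exp(-lambda*t) / k!
lambda*t = 5
= 5^3 * exp(-5) / 3!
= 125 * 0.0067 / 6
= 0.1404

0.1404


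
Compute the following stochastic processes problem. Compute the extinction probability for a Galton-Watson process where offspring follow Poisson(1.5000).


Since mu = 1.5000 > 1, extinction prob q < 1.
Solve s = exp(mu*(s-1)) iteratively.
q = 0.4172

0.4172


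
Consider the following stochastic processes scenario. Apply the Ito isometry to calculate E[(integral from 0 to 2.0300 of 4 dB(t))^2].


By Ito isometry: E[(int f dB)^2] = int f^2 dt
= 4^2 * 2.0300
= 16 * 2.0300 = 32.4800

32.4800


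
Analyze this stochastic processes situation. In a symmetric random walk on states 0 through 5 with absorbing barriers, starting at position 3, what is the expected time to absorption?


For symmetric RW on 0,...,N with absorbing barriers, E(i) = i*(N-i)
E(3) = 3 * 2 = 6

6


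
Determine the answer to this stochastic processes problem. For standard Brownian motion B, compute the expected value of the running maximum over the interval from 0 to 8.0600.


E(max B(s)) = sqrt(2t/pi)
= sqrt(2*8.0600/pi)
= sqrt(5.1312)
= 2.2652

2.2652


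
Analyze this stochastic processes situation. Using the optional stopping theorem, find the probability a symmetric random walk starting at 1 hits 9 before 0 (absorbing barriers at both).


By optional stopping theorem: E(M at tau) = M(0) = 1
P(hit 9)*9 + P(hit 0)*0 = 1
P(hit 9) = (1 - 0)/(9 - 0) = 1/9 = 0.1111

0.1111


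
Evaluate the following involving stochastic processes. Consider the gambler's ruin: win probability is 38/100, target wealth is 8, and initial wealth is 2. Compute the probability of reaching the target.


Gambler's ruin formula:
r = q/p = 0.6200/0.3800 = 1.6316
P(win) = (1 - r^i)/(1 - r^N)
= (1 - 1.6316^2)/(1 - 1.6316^8)
= 0.0338

0.0338


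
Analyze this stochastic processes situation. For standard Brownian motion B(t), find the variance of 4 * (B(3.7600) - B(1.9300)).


Var(alpha*(B(t)-B(s))) = alpha^2 * (t-s)
= 4^2 * (3.7600 - 1.9300)
= 16 * 1.8300
= 29.2800

29.2800


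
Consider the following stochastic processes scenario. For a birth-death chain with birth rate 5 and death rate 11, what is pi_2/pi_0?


For birth-death process, pi_n/pi_0 = (lambda/mu)^n
= (5/11)^2
= 0.2066

0.2066


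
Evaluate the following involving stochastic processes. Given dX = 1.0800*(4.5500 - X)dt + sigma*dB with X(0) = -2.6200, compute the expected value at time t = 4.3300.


E[X(t)] = mu + (X(0) - mu)*exp(-theta*t)
= 4.5500 + (-2.6200 - 4.5500)*exp(-1.0800*4.3300)
= 4.5500 + -7.1700 * 0.0093
= 4.4832

4.4832


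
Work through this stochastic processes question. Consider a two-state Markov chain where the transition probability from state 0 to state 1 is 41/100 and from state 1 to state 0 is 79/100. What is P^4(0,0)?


Computing P^4 by matrix multiplication.
P = [[0.5900, 0.4100], [0.7900, 0.2100]]
After raising P to the power 4:
P^4(0,0) = 0.6589

0.6589


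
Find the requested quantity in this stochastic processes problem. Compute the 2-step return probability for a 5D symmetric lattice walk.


P(return in 2 steps) = P(reverse first step) = 1/(2d)
= 1/10
= 0.1000

0.1000


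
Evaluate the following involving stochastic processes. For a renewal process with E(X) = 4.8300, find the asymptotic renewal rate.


Long-run renewal rate = 1/E(X)
= 1/4.8300
= 0.2070

0.2070


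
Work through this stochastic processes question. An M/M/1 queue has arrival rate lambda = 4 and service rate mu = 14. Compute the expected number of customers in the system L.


rho = 4/14 = 0.2857
L = rho/(1-rho)
= 0.2857/0.7143
= 0.4000

0.4000


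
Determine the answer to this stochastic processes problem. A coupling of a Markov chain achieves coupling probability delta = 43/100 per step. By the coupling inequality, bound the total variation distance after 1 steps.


TV distance bound <= (1-delta)^n
= (1 - 0.4300)^1
= 0.5700^1
= 0.5700

0.5700


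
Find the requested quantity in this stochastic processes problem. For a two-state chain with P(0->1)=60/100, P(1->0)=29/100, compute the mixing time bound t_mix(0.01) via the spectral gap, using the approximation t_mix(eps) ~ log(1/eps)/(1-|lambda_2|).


lambda_2 = |1 - p01 - p10| = |1 - 0.6000 - 0.2900| = 0.1100
t_mix ~ log(1/eps)/(1 - |lambda_2|)
= log(100)/(1 - 0.1100) = 4.6052/0.8900
= 5.1743

5.1743


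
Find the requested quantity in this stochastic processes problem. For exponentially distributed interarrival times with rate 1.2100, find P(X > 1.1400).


P(X > t) = exp(-lambda * t)
= exp(-1.2100 * 1.1400)
= exp(-1.3794) = 0.2517

0.2517


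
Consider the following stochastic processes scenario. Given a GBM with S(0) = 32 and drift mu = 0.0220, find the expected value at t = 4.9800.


E[S(t)] = S(0) * exp(mu * t)
= 32 * exp(0.0220 * 4.9800)
= 32 * 1.1158
= 35.7052

35.7052


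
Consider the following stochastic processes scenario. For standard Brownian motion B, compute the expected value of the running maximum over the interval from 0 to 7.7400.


E(max B(s)) = sqrt(2t/pi)
= sqrt(2*7.7400/pi)
= sqrt(4.9274)
= 2.2198

2.2198


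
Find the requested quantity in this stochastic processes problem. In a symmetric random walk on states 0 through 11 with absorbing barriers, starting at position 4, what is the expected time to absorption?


For symmetric RW on 0,...,N with absorbing barriers, E(i) = i*(N-i)
E(4) = 4 * 7 = 28

28


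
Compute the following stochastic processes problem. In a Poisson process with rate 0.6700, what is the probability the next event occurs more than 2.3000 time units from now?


P(X > t) = exp(-lambda * t)
= exp(-0.6700 * 2.3000)
= exp(-1.5410) = 0.2142

0.2142


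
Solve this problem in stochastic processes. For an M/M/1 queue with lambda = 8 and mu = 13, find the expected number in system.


rho = 8/13 = 0.6154
L = rho/(1-rho)
= 0.6154/0.3846
= 1.6000

1.6000


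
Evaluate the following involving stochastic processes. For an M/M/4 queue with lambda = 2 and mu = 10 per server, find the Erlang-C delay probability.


a = lambda/mu = 0.2000
rho = a/c = 0.0500
Erlang-C formula applied:
C(c,a) = 5.7455e-05

5.7455e-05


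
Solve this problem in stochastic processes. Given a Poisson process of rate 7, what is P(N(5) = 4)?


P(N(t)=k) = (lambda*t)^k * exp(-lambda*t) / k!
lambda*t = 35
= 35^4 * exp(-35) / 4!
= 1500625 * 6.3051e-16 / 24
= 3.9423e-11

3.9423e-11


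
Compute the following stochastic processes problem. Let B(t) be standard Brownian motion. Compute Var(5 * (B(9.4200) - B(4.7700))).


Var(alpha*(B(t)-B(s))) = alpha^2 * (t-s)
= 5^2 * (9.4200 - 4.7700)
= 25 * 4.6500
= 116.2500

116.2500


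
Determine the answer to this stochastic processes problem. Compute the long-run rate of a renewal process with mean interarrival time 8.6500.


Long-run renewal rate = 1/E(X)
= 1/8.6500
= 0.1156

0.1156


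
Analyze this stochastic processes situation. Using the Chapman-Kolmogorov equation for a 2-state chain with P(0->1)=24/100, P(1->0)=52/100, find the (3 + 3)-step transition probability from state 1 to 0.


P^6 = P^3 * P^3
Computing via matrix multiplication of the transition matrix.
Entry (1,0) of P^6 = 0.6841

0.6841


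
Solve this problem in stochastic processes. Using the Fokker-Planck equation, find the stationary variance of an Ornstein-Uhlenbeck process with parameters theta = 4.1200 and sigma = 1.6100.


Stationary variance = sigma^2 / (2*theta)
= 1.6100^2 / (2*4.1200)
= 2.5921 / 8.2400
= 0.3146

0.3146


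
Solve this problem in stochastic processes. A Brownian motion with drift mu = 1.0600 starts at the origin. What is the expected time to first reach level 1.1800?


Expected first passage time = a/mu
= 1.1800/1.0600
= 1.1132

1.1132


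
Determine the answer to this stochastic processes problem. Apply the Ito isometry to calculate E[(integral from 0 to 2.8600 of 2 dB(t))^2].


By Ito isometry: E[(int f dB)^2] = int f^2 dt
= 2^2 * 2.8600
= 4 * 2.8600 = 11.4400

11.4400


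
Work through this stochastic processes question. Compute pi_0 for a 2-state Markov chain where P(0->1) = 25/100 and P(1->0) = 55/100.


Stationary distribution: pi_0 = p10/(p01+p10), pi_1 = p01/(p01+p10)
p01 = 0.2500, p10 = 0.5500
pi_0 = 0.6875

0.6875


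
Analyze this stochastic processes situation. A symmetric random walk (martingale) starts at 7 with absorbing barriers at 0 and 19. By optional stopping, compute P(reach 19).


By optional stopping theorem: E(M at tau) = M(0) = 7
P(hit 19)*19 + P(hit 0)*0 = 7
P(hit 19) = (7 - 0)/(19 - 0) = 7/19 = 0.3684

0.3684


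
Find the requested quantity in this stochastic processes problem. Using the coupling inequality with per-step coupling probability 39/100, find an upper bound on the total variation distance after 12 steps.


TV distance bound <= (1-delta)^n
= (1 - 0.3900)^12
= 0.6100^12
= 0.0027

0.0027


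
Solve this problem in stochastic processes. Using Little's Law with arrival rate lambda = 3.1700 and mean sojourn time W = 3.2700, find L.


Little's Law: L = lambda * W
= 3.1700 * 3.2700
= 10.3659

10.3659


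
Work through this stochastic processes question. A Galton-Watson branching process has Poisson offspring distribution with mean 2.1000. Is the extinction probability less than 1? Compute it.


Since mu = 2.1000 > 1, extinction prob q < 1.
Solve s = exp(mu*(s-1)) iteratively.
q = 0.1779

0.1779


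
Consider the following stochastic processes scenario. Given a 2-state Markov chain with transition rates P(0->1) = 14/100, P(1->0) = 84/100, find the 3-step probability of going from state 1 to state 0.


Computing P^3 by matrix multiplication.
P = [[0.8600, 0.1400], [0.8400, 0.1600]]
After raising P to the power 3:
P^3(1,0) = 0.8571

0.8571


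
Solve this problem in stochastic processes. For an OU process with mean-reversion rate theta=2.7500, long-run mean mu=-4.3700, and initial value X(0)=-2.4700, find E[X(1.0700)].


E[X(t)] = mu + (X(0) - mu)*exp(-theta*t)
= -4.3700 + (-2.4700 - -4.3700)*exp(-2.7500*1.0700)
= -4.3700 + 1.9000 * 0.0527
= -4.2698

-4.2698


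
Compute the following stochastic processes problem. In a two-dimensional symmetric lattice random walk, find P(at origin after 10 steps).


P = C(10,5)^2 / 4^10
= 252^2 / 1048576
= 63504 / 1048576
= 0.0606

0.0606


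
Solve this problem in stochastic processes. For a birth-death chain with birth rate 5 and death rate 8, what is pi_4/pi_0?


For birth-death process, pi_n/pi_0 = (lambda/mu)^n
= (5/8)^4
= 0.1526

0.1526


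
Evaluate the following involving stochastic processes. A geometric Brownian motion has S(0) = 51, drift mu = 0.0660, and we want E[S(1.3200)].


E[S(t)] = S(0) * exp(mu * t)
= 51 * exp(0.0660 * 1.3200)
= 51 * 1.0910
= 55.6424

55.6424


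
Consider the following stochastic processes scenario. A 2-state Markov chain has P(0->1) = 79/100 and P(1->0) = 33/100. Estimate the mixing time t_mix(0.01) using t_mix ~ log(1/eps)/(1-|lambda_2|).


lambda_2 = |1 - p01 - p10| = |1 - 0.7900 - 0.3300| = 0.1200
t_mix ~ log(1/eps)/(1 - |lambda_2|)
= log(100)/(1 - 0.1200) = 4.6052/0.8800
= 5.2331

5.2331


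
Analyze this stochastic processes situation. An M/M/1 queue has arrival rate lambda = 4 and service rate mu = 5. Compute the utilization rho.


rho = lambda/mu
= 4/5
= 0.8000

0.8000


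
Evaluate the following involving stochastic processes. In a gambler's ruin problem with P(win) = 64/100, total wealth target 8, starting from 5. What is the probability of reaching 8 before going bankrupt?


Gambler's ruin formula:
r = q/p = 0.3600/0.6400 = 0.5625
P(win) = (1 - r^i)/(1 - r^N)
= (1 - 0.5625^5)/(1 - 0.5625^8)
= 0.9532

0.9532


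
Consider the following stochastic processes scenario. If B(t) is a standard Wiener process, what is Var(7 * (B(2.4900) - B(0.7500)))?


Var(alpha*(B(t)-B(s))) = alpha^2 * (t-s)
= 7^2 * (2.4900 - 0.7500)
= 49 * 1.7400
= 85.2600

85.2600


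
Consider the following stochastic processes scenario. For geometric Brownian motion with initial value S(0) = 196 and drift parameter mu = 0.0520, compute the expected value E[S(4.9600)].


E[S(t)] = S(0) * exp(mu * t)
= 196 * exp(0.0520 * 4.9600)
= 196 * 1.2942
= 253.6701

253.6701


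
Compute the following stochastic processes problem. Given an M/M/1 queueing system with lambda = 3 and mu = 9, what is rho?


rho = lambda/mu
= 3/9
= 0.3333

0.3333


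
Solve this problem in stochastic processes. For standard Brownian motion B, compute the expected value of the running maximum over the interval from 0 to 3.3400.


E(max B(s)) = sqrt(2t/pi)
= sqrt(2*3.3400/pi)
= sqrt(2.1263)
= 1.4582

1.4582


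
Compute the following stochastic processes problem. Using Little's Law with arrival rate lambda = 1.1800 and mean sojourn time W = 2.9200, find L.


Little's Law: L = lambda * W
= 1.1800 * 2.9200
= 3.4456

3.4456


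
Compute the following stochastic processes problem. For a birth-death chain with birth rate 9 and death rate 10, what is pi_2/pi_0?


For birth-death process, pi_n/pi_0 = (lambda/mu)^n
= (9/10)^2
= 0.8100

0.8100


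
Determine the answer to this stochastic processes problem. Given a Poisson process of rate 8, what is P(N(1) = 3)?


P(N(t)=k) = (lambda*t)^k * exp(-lambda*t) / k!
lambda*t = 8
= 8^3 * exp(-8) / 3!
= 512 * 3.3546e-04 / 6
= 0.0286

0.0286


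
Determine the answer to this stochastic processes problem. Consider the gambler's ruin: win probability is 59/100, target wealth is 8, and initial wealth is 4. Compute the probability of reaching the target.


Gambler's ruin formula:
r = q/p = 0.4100/0.5900 = 0.6949
P(win) = (1 - r^i)/(1 - r^N)
= (1 - 0.6949^4)/(1 - 0.6949^8)
= 0.8109

0.8109


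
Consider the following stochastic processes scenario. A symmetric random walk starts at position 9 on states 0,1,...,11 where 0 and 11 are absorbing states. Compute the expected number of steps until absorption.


For symmetric RW on 0,...,N with absorbing barriers, E(i) = i*(N-i)
E(9) = 9 * 2 = 18

18


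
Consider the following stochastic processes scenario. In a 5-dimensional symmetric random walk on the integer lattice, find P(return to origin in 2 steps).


P(return in 2 steps) = P(reverse first step) = 1/(2d)
= 1/10
= 0.1000

0.1000


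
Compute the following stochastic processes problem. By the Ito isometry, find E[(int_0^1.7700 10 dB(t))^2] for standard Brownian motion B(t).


By Ito isometry: E[(int f dB)^2] = int f^2 dt
= 10^2 * 1.7700
= 100 * 1.7700 = 177.0000

177.0000


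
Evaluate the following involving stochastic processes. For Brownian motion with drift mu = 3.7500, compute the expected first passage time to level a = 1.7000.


Expected first passage time = a/mu
= 1.7000/3.7500
= 0.4533

0.4533


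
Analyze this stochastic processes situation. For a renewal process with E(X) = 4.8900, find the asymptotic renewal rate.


Long-run renewal rate = 1/E(X)
= 1/4.8900
= 0.2045

0.2045


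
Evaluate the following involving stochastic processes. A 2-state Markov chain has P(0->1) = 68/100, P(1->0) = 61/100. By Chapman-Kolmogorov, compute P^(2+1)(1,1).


P^3 = P^2 * P^1
Computing via matrix multiplication of the transition matrix.
Entry (1,1) of P^3 = 0.5156

0.5156


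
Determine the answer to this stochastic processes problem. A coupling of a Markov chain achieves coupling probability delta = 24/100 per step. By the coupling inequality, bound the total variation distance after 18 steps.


TV distance bound <= (1-delta)^n
= (1 - 0.2400)^18
= 0.7600^18
= 0.0072

0.0072


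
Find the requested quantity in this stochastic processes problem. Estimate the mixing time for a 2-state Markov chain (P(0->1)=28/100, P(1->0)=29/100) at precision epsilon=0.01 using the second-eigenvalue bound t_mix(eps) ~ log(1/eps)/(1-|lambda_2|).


lambda_2 = |1 - p01 - p10| = |1 - 0.2800 - 0.2900| = 0.4300
t_mix ~ log(1/eps)/(1 - |lambda_2|)
= log(100)/(1 - 0.4300) = 4.6052/0.5700
= 8.0792

8.0792


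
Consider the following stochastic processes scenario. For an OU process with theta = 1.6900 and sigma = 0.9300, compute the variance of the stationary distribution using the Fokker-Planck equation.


Stationary variance = sigma^2 / (2*theta)
= 0.9300^2 / (2*1.6900)
= 0.8649 / 3.3800
= 0.2559

0.2559


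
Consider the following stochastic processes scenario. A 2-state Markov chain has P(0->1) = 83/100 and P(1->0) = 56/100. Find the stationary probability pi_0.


Stationary distribution: pi_0 = p10/(p01+p10), pi_1 = p01/(p01+p10)
p01 = 0.8300, p10 = 0.5600
pi_0 = 0.4029

0.4029


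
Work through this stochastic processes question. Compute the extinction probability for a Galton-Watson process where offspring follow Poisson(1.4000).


Since mu = 1.4000 > 1, extinction prob q < 1.
Solve s = exp(mu*(s-1)) iteratively.
q = 0.4890

0.4890


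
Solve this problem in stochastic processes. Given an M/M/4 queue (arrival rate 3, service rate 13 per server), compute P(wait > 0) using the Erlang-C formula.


a = lambda/mu = 0.2308
rho = a/c = 0.0577
Erlang-C formula applied:
C(c,a) = 9.9560e-05

9.9560e-05


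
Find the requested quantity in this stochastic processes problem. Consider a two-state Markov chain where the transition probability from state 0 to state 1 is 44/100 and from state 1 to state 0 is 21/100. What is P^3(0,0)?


Computing P^3 by matrix multiplication.
P = [[0.5600, 0.4400], [0.2100, 0.7900]]
After raising P to the power 3:
P^3(0,0) = 0.3521

0.3521


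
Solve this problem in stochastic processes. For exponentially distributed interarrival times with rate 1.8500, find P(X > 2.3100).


P(X > t) = exp(-lambda * t)
= exp(-1.8500 * 2.3100)
= exp(-4.2735) = 0.0139

0.0139


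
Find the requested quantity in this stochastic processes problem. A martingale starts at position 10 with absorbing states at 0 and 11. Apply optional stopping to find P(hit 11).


By optional stopping theorem: E(M at tau) = M(0) = 10
P(hit 11)*11 + P(hit 0)*0 = 10
P(hit 11) = (10 - 0)/(11 - 0) = 10/11 = 0.9091

0.9091


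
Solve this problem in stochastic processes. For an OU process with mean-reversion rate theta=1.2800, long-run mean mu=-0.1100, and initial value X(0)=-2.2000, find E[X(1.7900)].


E[X(t)] = mu + (X(0) - mu)*exp(-theta*t)
= -0.1100 + (-2.2000 - -0.1100)*exp(-1.2800*1.7900)
= -0.1100 + -2.0900 * 0.1011
= -0.3214

-0.3214


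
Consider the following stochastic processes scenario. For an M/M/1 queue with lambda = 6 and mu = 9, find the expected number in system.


rho = 6/9 = 0.6667
L = rho/(1-rho)
= 0.6667/0.3333
= 2.0000

2.0000


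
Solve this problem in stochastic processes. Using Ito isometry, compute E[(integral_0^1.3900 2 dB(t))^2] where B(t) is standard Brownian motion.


By Ito isometry: E[(int f dB)^2] = int f^2 dt
= 2^2 * 1.3900
= 4 * 1.3900 = 5.5600

5.5600


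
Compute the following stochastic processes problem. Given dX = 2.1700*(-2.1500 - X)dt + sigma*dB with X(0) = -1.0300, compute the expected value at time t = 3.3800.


E[X(t)] = mu + (X(0) - mu)*exp(-theta*t)
= -2.1500 + (-1.0300 - -2.1500)*exp(-2.1700*3.3800)
= -2.1500 + 1.1200 * 6.5256e-04
= -2.1493

-2.1493


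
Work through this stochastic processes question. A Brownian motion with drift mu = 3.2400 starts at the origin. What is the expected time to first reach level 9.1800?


Expected first passage time = a/mu
= 9.1800/3.2400
= 2.8333

2.8333


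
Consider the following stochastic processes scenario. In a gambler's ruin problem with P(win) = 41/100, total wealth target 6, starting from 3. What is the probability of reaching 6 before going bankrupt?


Gambler's ruin formula:
r = q/p = 0.5900/0.4100 = 1.4390
P(win) = (1 - r^i)/(1 - r^N)
= (1 - 1.4390^3)/(1 - 1.4390^6)
= 0.2513

0.2513


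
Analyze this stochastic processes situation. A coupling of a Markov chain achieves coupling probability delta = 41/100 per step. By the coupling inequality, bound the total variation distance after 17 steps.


TV distance bound <= (1-delta)^n
= (1 - 0.4100)^17
= 0.5900^17
= 1.2720e-04

1.2720e-04


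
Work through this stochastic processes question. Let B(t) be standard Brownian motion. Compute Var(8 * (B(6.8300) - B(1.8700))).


Var(alpha*(B(t)-B(s))) = alpha^2 * (t-s)
= 8^2 * (6.8300 - 1.8700)
= 64 * 4.9600
= 317.4400

317.4400


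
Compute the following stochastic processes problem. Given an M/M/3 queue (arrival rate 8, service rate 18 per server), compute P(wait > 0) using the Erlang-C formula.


a = lambda/mu = 0.4444
rho = a/c = 0.1481
Erlang-C formula applied:
C(c,a) = 0.0110

0.0110


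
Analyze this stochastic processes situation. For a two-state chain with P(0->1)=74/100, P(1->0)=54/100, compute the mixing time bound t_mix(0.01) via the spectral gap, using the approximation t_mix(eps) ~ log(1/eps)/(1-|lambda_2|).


lambda_2 = |1 - p01 - p10| = |1 - 0.7400 - 0.5400| = 0.2800
t_mix ~ log(1/eps)/(1 - |lambda_2|)
= log(100)/(1 - 0.2800) = 4.6052/0.7200
= 6.3961

6.3961


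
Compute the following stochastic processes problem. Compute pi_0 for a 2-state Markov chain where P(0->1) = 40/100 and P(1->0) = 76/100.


Stationary distribution: pi_0 = p10/(p01+p10), pi_1 = p01/(p01+p10)
p01 = 0.4000, p10 = 0.7600
pi_0 = 0.6552

0.6552


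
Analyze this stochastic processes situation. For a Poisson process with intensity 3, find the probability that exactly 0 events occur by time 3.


P(N(t)=k) = (lambda*t)^k * exp(-lambda*t) / k!
lambda*t = 9
= 9^0 * exp(-9) / 0!
= 1 * 1.2341e-04 / 1
= 1.2341e-04

1.2341e-04


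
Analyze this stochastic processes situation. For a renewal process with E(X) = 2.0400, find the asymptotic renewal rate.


Long-run renewal rate = 1/E(X)
= 1/2.0400
= 0.4902

0.4902


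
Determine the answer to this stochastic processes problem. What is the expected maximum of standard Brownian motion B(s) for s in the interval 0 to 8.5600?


E(max B(s)) = sqrt(2t/pi)
= sqrt(2*8.5600/pi)
= sqrt(5.4495)
= 2.3344

2.3344


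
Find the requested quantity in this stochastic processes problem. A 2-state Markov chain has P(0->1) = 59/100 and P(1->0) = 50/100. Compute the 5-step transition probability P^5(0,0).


Computing P^5 by matrix multiplication.
P = [[0.4100, 0.5900], [0.5000, 0.5000]]
After raising P to the power 5:
P^5(0,0) = 0.4587

0.4587


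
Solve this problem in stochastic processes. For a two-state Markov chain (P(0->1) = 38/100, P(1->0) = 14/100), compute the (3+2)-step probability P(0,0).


P^5 = P^3 * P^2
Computing via matrix multiplication of the transition matrix.
Entry (0,0) of P^5 = 0.2879

0.2879


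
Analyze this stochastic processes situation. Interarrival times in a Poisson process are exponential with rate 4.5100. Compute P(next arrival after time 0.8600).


P(X > t) = exp(-lambda * t)
= exp(-4.5100 * 0.8600)
= exp(-3.8786) = 0.0207

0.0207


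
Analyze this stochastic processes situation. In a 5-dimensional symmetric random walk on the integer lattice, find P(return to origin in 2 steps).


P(return in 2 steps) = P(reverse first step) = 1/(2d)
= 1/10
= 0.1000

0.1000


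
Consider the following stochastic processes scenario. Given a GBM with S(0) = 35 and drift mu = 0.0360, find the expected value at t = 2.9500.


E[S(t)] = S(0) * exp(mu * t)
= 35 * exp(0.0360 * 2.9500)
= 35 * 1.1120
= 38.9215

38.9215


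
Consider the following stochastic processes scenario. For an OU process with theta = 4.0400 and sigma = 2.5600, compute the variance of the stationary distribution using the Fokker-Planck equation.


Stationary variance = sigma^2 / (2*theta)
= 2.5600^2 / (2*4.0400)
= 6.5536 / 8.0800
= 0.8111

0.8111


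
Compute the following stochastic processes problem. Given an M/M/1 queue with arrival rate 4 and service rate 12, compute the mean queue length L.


rho = 4/12 = 0.3333
L = rho/(1-rho)
= 0.3333/0.6667
= 0.5000

0.5000


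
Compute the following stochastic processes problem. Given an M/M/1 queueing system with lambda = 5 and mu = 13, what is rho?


rho = lambda/mu
= 5/13
= 0.3846

0.3846


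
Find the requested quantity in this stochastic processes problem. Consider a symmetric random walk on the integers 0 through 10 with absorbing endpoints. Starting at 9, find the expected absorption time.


For symmetric RW on 0,...,N with absorbing barriers, E(i) = i*(N-i)
E(9) = 9 * 1 = 9

9


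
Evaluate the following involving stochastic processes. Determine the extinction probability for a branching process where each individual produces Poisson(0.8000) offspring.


Since mu = 0.8000 <= 1, extinction probability = 1.

1.0000


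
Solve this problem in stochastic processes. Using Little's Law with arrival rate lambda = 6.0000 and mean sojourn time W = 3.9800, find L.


Little's Law: L = lambda * W
= 6.0000 * 3.9800
= 23.8800

23.8800


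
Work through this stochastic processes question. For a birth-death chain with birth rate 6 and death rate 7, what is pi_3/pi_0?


For birth-death process, pi_n/pi_0 = (lambda/mu)^n
= (6/7)^3
= 0.6297

0.6297


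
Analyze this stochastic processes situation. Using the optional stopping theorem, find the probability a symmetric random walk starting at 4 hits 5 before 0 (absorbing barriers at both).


By optional stopping theorem: E(M at tau) = M(0) = 4
P(hit 5)*5 + P(hit 0)*0 = 4
P(hit 5) = (4 - 0)/(5 - 0) = 4/5 = 0.8000

0.8000


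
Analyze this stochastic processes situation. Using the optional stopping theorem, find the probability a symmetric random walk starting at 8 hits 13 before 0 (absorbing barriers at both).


By optional stopping theorem: E(M at tau) = M(0) = 8
P(hit 13)*13 + P(hit 0)*0 = 8
P(hit 13) = (8 - 0)/(13 - 0) = 8/13 = 0.6154

0.6154


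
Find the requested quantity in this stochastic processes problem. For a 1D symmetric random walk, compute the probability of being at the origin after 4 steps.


P(S(4) = 0) = C(4,2) / 4^2
= 6 / 16
= 0.3750

0.3750


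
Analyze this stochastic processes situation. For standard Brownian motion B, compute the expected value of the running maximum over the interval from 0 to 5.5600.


E(max B(s)) = sqrt(2t/pi)
= sqrt(2*5.5600/pi)
= sqrt(3.5396)
= 1.8814

1.8814


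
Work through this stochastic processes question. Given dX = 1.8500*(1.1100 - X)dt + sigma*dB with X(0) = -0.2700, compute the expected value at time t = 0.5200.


E[X(t)] = mu + (X(0) - mu)*exp(-theta*t)
= 1.1100 + (-0.2700 - 1.1100)*exp(-1.8500*0.5200)
= 1.1100 + -1.3800 * 0.3821
= 0.5827

0.5827


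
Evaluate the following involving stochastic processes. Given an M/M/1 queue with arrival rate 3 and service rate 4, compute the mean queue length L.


rho = 3/4 = 0.7500
L = rho/(1-rho)
= 0.7500/0.2500
= 3.0000

3.0000


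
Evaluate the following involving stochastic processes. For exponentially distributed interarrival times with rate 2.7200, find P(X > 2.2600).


P(X > t) = exp(-lambda * t)
= exp(-2.7200 * 2.2600)
= exp(-6.1472) = 0.0021

0.0021


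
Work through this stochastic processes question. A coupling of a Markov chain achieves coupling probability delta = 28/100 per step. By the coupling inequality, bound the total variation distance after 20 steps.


TV distance bound <= (1-delta)^n
= (1 - 0.2800)^20
= 0.7200^20
= 0.0014

0.0014


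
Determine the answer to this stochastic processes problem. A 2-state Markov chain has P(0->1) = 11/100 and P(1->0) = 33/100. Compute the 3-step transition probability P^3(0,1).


Computing P^3 by matrix multiplication.
P = [[0.8900, 0.1100], [0.3300, 0.6700]]
After raising P to the power 3:
P^3(0,1) = 0.2061

0.2061


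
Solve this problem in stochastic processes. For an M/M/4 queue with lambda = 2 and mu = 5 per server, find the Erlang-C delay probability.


a = lambda/mu = 0.4000
rho = a/c = 0.1000
Erlang-C formula applied:
C(c,a) = 7.9444e-04

7.9444e-04


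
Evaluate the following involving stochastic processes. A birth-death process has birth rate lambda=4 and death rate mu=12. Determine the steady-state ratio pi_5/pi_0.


For birth-death process, pi_n/pi_0 = (lambda/mu)^n
= (4/12)^5
= 0.0041

0.0041


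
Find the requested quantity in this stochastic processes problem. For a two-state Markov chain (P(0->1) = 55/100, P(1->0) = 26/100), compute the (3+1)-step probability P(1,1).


P^4 = P^3 * P^1
Computing via matrix multiplication of the transition matrix.
Entry (1,1) of P^4 = 0.6794

0.6794


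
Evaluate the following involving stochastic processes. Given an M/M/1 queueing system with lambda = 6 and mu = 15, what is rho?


rho = lambda/mu
= 6/15
= 0.4000

0.4000


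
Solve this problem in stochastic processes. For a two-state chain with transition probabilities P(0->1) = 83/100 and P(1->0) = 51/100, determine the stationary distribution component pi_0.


Stationary distribution: pi_0 = p10/(p01+p10), pi_1 = p01/(p01+p10)
p01 = 0.8300, p10 = 0.5100
pi_0 = 0.3806

0.3806


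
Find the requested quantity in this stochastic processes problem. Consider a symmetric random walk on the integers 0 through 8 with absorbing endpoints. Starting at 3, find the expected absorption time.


For symmetric RW on 0,...,N with absorbing barriers, E(i) = i*(N-i)
E(3) = 3 * 5 = 15

15


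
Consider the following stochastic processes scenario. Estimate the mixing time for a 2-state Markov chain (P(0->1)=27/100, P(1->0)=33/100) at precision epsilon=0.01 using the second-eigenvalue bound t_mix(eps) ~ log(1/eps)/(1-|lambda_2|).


lambda_2 = |1 - p01 - p10| = |1 - 0.2700 - 0.3300| = 0.4000
t_mix ~ log(1/eps)/(1 - |lambda_2|)
= log(100)/(1 - 0.4000) = 4.6052/0.6000
= 7.6753

7.6753


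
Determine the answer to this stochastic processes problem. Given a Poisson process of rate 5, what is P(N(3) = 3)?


P(N(t)=k) = (lambda*t)^k * exp(-lambda*t) / k!
lambda*t = 15
= 15^3 * exp(-15) / 3!
= 3375 * 3.0590e-07 / 6
= 1.7207e-04

1.7207e-04


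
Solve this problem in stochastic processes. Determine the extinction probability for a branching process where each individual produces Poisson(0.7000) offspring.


Since mu = 0.7000 <= 1, extinction probability = 1.

1.0000


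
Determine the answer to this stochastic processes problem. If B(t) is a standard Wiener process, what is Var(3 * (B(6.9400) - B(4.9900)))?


Var(alpha*(B(t)-B(s))) = alpha^2 * (t-s)
= 3^2 * (6.9400 - 4.9900)
= 9 * 1.9500
= 17.5500

17.5500


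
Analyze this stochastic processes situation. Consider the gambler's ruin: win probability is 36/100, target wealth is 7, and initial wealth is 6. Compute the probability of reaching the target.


Gambler's ruin formula:
r = q/p = 0.6400/0.3600 = 1.7778
P(win) = (1 - r^i)/(1 - r^N)
= (1 - 1.7778^6)/(1 - 1.7778^7)
= 0.5546

0.5546


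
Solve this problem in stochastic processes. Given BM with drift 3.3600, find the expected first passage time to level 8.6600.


Expected first passage time = a/mu
= 8.6600/3.3600
= 2.5774

2.5774


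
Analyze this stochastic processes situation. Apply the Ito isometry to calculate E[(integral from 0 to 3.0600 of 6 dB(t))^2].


By Ito isometry: E[(int f dB)^2] = int f^2 dt
= 6^2 * 3.0600
= 36 * 3.0600 = 110.1600

110.1600


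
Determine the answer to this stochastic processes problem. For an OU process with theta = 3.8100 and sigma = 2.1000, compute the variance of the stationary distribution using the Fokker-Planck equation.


Stationary variance = sigma^2 / (2*theta)
= 2.1000^2 / (2*3.8100)
= 4.4100 / 7.6200
= 0.5787

0.5787


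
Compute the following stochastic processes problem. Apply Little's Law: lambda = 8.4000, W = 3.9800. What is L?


Little's Law: L = lambda * W
= 8.4000 * 3.9800
= 33.4320

33.4320


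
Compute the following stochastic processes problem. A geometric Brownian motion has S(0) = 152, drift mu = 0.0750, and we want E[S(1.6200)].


E[S(t)] = S(0) * exp(mu * t)
= 152 * exp(0.0750 * 1.6200)
= 152 * 1.1292
= 171.6368

171.6368


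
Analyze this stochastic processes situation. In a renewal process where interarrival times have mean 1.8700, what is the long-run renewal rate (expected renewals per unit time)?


Long-run renewal rate = 1/E(X)
= 1/1.8700
= 0.5348

0.5348


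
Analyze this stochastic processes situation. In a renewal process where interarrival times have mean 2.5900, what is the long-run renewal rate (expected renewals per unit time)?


Long-run renewal rate = 1/E(X)
= 1/2.5900
= 0.3861

0.3861


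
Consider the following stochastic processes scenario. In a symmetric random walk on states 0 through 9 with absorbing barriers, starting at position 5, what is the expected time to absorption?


For symmetric RW on 0,...,N with absorbing barriers, E(i) = i*(N-i)
E(5) = 5 * 4 = 20

20


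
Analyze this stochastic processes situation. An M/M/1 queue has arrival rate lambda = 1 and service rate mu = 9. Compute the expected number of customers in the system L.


rho = 1/9 = 0.1111
L = rho/(1-rho)
= 0.1111/0.8889
= 0.1250

0.1250


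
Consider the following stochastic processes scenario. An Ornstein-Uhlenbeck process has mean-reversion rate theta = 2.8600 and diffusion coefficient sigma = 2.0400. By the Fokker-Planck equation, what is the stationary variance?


Stationary variance = sigma^2 / (2*theta)
= 2.0400^2 / (2*2.8600)
= 4.1616 / 5.7200
= 0.7276

0.7276


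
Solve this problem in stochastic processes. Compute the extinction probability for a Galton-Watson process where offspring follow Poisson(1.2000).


Since mu = 1.2000 > 1, extinction prob q < 1.
Solve s = exp(mu*(s-1)) iteratively.
q = 0.6863

0.6863


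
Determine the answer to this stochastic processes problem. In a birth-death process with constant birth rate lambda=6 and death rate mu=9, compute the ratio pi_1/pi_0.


For birth-death process, pi_n/pi_0 = (lambda/mu)^n
= (6/9)^1
= 0.6667

0.6667


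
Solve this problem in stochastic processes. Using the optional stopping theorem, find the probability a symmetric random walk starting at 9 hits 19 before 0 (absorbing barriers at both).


By optional stopping theorem: E(M at tau) = M(0) = 9
P(hit 19)*19 + P(hit 0)*0 = 9
P(hit 19) = (9 - 0)/(19 - 0) = 9/19 = 0.4737

0.4737


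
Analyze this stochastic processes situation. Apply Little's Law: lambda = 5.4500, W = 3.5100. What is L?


Little's Law: L = lambda * W
= 5.4500 * 3.5100
= 19.1295

19.1295


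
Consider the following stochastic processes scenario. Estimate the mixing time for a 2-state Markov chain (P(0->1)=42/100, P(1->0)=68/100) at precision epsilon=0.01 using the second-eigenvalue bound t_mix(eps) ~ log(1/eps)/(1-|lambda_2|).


lambda_2 = |1 - p01 - p10| = |1 - 0.4200 - 0.6800| = 0.1000
t_mix ~ log(1/eps)/(1 - |lambda_2|)
= log(100)/(1 - 0.1000) = 4.6052/0.9000
= 5.1169

5.1169


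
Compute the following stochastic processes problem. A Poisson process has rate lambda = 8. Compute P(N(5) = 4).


P(N(t)=k) = (lambda*t)^k * exp(-lambda*t) / k!
lambda*t = 40
= 40^4 * exp(-40) / 4!
= 2560000 * 4.2484e-18 / 24
= 4.5316e-13

4.5316e-13


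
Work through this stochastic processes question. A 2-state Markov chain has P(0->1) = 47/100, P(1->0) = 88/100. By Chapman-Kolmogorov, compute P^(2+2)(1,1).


P^4 = P^2 * P^2
Computing via matrix multiplication of the transition matrix.
Entry (1,1) of P^4 = 0.3579

0.3579


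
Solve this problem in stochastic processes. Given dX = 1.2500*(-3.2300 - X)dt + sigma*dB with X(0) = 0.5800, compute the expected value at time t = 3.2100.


E[X(t)] = mu + (X(0) - mu)*exp(-theta*t)
= -3.2300 + (0.5800 - -3.2300)*exp(-1.2500*3.2100)
= -3.2300 + 3.8100 * 0.0181
= -3.1611

-3.1611
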